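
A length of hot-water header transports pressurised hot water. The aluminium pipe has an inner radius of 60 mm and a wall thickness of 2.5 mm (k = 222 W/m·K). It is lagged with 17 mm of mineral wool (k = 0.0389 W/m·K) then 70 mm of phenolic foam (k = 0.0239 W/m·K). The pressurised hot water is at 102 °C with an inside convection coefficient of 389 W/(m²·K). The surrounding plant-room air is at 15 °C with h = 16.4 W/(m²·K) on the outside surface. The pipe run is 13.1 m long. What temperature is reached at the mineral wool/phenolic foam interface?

T ≈ 85.6 °C

Radial resistances (cylindrical: R_cond = ln(r_o/r_i)/(2πkL), R_conv = 1/(h·2πrL)):
R_inner film = 1/(h_i·2πr₁L) = 1/(389×2π×0.06×13.1) = 5.205×10^-4 K/W
R_aluminium pipe wall = ln(62.5/60)/(2π×222×13.1) = 2.234×10^-6 K/W
R_mineral wool = ln(79.5/62.5)/(2π×0.0389×13.1) = 0.07514 K/W
R_phenolic foam = ln(149.5/79.5)/(2π×0.0239×13.1) = 0.321 K/W
R_outer film = 1/(h_o·2πr_oL) = 1/(16.4×2π×0.1495×13.1) = 0.004955 K/W
R_total = 0.4017 K/W
Q = ΔT/R_total = 87/0.4017
Q = 217 W
T_interface = T_inner − Q·ΣR(inner→interface) = 102 − 217×0.07566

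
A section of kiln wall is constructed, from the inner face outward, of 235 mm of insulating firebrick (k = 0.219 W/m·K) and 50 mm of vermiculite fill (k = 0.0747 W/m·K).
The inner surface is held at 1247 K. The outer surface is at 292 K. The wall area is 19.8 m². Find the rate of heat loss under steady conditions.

Thermal resistances in series:
R_insulating firebrick = L/(kA) = 0.235/(0.219×19.8) = 0.05419 K/W
R_vermiculite fill = L/(kA) = 0.05/(0.0747×19.8) = 0.03381 K/W
R_total = 0.088 K/W
Q = ΔT / R_total = 955 / 0.088

Q ≈ 10900 W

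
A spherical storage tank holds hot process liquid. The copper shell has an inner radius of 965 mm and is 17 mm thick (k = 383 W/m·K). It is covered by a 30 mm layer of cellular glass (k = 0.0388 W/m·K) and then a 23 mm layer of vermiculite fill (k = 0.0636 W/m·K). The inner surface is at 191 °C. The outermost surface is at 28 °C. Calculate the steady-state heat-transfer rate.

Q ≈ 1820 W

Spherical conduction: R = (1/r_in − 1/r_out)/(4πk) per layer; series-sum.
R_copper shell = (1/0.965 − 1/0.982)/(4π×383) = 3.727×10^-6 K/W
R_cellular glass = (1/0.982 − 1/1.012)/(4π×0.0388) = 0.06191 K/W
R_vermiculite fill = (1/1.012 − 1/1.035)/(4π×0.0636) = 0.02748 K/W
R_total = 0.08939 K/W
Q = ΔT/R_total = 163/0.08939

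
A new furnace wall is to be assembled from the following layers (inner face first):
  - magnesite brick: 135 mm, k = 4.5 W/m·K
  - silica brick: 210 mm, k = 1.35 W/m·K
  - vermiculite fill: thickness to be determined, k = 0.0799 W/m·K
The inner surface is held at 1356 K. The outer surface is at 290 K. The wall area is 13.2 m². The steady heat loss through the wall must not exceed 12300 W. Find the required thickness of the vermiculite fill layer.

L ≈ 76.6 mm

Treating each layer as a thermal resistance in series:
R_magnesite brick = L/(kA) = 0.135/(4.5×13.2) = 0.002273 K/W
R_silica brick = L/(kA) = 0.21/(1.35×13.2) = 0.01178 K/W
Sum of the known resistances R_other = 0.01406 K/W
Required total resistance R_tot = ΔT/Q_allow = 1066/12300 = 0.08667 K/W
R_vermiculite fill = R_tot − R_other = 0.07261 K/W
L = R·k·A = 0.07261×0.0799×13.2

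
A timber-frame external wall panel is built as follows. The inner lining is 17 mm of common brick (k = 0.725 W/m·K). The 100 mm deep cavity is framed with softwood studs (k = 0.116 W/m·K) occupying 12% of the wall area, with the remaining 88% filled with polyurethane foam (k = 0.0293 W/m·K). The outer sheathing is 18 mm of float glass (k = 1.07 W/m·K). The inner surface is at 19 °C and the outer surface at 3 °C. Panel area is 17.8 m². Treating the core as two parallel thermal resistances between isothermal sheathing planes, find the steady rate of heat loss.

Q ≈ 111 W

Sheathing layers in series; stud and cavity paths in parallel between them.
R_inner = 0.017/(0.725×17.8) = 0.001317 K/W
R_stud  = 0.1/(0.116×0.12×17.8) = 0.4036 K/W
R_cav   = 0.1/(0.0293×0.88×17.8) = 0.2179 K/W
1/R_core = 1/R_stud + 1/R_cav → R_core = 0.1415 K/W
R_outer = 0.018/(1.07×17.8) = 9.451×10^-4 K/W
R_total = 0.1438 K/W
Q = ΔT/R_total = 16/0.1438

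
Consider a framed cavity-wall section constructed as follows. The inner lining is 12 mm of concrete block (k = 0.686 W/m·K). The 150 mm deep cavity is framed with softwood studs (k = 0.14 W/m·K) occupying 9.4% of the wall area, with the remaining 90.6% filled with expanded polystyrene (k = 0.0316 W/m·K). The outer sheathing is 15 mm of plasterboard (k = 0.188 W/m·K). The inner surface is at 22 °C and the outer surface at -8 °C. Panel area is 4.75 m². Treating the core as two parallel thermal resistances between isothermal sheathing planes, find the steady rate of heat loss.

Sheathing layers in series; stud and cavity paths in parallel between them.
R_inner = 0.012/(0.686×4.75) = 0.003683 K/W
R_stud  = 0.15/(0.14×0.094×4.75) = 2.4 K/W
R_cav   = 0.15/(0.0316×0.906×4.75) = 1.103 K/W
1/R_core = 1/R_stud + 1/R_cav → R_core = 0.7557 K/W
R_outer = 0.015/(0.188×4.75) = 0.0168 K/W
R_total = 0.7761 K/W
Q = ΔT/R_total = 30/0.7761

Q ≈ 38.7 W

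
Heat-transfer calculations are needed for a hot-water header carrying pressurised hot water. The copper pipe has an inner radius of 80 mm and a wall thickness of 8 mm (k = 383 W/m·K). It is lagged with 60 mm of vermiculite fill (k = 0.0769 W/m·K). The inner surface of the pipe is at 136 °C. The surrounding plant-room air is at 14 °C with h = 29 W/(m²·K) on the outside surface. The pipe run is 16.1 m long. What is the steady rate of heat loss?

Radial resistances (cylindrical: R_cond = ln(r_o/r_i)/(2πkL), R_conv = 1/(h·2πrL)):
R_copper pipe wall = ln(88/80)/(2π×383×16.1) = 2.46×10^-6 K/W
R_vermiculite fill = ln(148/88)/(2π×0.0769×16.1) = 0.06683 K/W
R_outer film = 1/(h_o·2πr_oL) = 1/(29×2π×0.148×16.1) = 0.002303 K/W
R_total = 0.06914 K/W
Q = ΔT/R_total = 122/0.06914

Q ≈ 1760 W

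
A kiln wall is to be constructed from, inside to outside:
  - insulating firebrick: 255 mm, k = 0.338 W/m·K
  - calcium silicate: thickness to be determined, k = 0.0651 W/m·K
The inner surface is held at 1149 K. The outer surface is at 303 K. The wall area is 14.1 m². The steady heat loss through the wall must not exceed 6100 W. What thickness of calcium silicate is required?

L ≈ 78.2 mm

Series thermal resistances:
R_insulating firebrick = L/(kA) = 0.255/(0.338×14.1) = 0.05351 K/W
Sum of the known resistances R_other = 0.05351 K/W
Required total resistance R_tot = ΔT/Q_allow = 846/6100 = 0.1387 K/W
R_calcium silicate = R_tot − R_other = 0.08518 K/W
L = R·k·A = 0.08518×0.0651×14.1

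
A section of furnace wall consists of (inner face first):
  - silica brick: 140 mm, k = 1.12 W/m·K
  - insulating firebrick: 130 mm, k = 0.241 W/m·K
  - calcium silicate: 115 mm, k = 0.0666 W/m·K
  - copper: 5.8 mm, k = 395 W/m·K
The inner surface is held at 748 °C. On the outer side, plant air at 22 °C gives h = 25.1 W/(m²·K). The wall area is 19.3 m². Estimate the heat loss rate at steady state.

Q ≈ 5760 W

Thermal resistances in series:
R_silica brick = L/(kA) = 0.14/(1.12×19.3) = 0.006477 K/W
R_insulating firebrick = L/(kA) = 0.13/(0.241×19.3) = 0.02795 K/W
R_calcium silicate = L/(kA) = 0.115/(0.0666×19.3) = 0.08947 K/W
R_copper = L/(kA) = 0.0058/(395×19.3) = 7.608×10^-7 K/W
R_outer film = 1/(h_o·A) = 1/(25.1×19.3) = 0.002064 K/W
R_total = 0.126 K/W
Q = ΔT / R_total = 726 / 0.126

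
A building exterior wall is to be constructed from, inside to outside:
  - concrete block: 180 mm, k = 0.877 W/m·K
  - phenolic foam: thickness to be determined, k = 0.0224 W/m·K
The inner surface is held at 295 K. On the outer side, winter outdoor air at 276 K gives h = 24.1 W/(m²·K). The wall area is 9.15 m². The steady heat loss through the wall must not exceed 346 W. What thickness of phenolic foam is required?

Thermal resistances in series:
R_concrete block = L/(kA) = 0.18/(0.877×9.15) = 0.02243 K/W
R_outer film = 1/(h_o·A) = 1/(24.1×9.15) = 0.004535 K/W
Sum of the known resistances R_other = 0.02697 K/W
Required total resistance R_tot = ΔT/Q_allow = 19/346 = 0.05491 K/W
R_phenolic foam = R_tot − R_other = 0.02795 K/W
L = R·k·A = 0.02795×0.0224×9.15

L ≈ 5.73 mm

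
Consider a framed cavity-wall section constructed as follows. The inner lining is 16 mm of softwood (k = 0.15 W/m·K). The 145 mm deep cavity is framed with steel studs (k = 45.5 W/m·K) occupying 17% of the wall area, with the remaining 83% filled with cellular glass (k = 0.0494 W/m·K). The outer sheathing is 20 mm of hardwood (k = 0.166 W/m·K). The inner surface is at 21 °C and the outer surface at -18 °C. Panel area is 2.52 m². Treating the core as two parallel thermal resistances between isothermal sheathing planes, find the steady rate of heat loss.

Sheathing layers in series; stud and cavity paths in parallel between them.
R_inner = 0.016/(0.15×2.52) = 0.04233 K/W
R_stud  = 0.145/(45.5×0.17×2.52) = 0.007439 K/W
R_cav   = 0.145/(0.0494×0.83×2.52) = 1.403 K/W
1/R_core = 1/R_stud + 1/R_cav → R_core = 0.0074 K/W
R_outer = 0.02/(0.166×2.52) = 0.04781 K/W
R_total = 0.09754 K/W
Q = ΔT/R_total = 39/0.09754

Q ≈ 400 W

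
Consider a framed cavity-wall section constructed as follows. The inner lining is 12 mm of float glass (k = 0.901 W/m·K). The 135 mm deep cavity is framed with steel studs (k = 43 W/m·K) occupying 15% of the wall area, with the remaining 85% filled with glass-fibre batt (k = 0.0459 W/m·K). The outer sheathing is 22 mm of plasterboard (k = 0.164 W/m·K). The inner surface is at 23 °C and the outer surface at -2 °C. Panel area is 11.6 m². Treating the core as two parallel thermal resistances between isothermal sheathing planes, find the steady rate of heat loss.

Sheathing layers in series; stud and cavity paths in parallel between them.
R_inner = 0.012/(0.901×11.6) = 0.001148 K/W
R_stud  = 0.135/(43×0.15×11.6) = 0.001804 K/W
R_cav   = 0.135/(0.0459×0.85×11.6) = 0.2983 K/W
1/R_core = 1/R_stud + 1/R_cav → R_core = 0.001793 K/W
R_outer = 0.022/(0.164×11.6) = 0.01156 K/W
R_total = 0.01451 K/W
Q = ΔT/R_total = 25/0.01451

Q ≈ 1720 W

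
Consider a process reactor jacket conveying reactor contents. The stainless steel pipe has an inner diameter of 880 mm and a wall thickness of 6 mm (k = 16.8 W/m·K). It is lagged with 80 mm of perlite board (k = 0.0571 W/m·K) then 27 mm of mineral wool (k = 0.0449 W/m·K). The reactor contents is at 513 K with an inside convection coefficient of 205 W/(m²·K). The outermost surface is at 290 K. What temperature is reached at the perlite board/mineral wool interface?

Radial resistances (cylindrical: R_cond = ln(r_o/r_i)/(2πkL), R_conv = 1/(h·2πrL)):
R_inner film = 1/(h_i·2πr₁L) = 1/(205×2π×0.44×1) = 0.001764 K/W
R_stainless steel pipe wall = ln(446/440)/(2π×16.8×1) = 1.283×10^-4 K/W
R_perlite board = ln(526/446)/(2π×0.0571×1) = 0.4599 K/W
R_mineral wool = ln(553/526)/(2π×0.0449×1) = 0.1774 K/W
R_total = 0.6392 K/W
Q = ΔT/R_total = 223/0.6392
Q = 349 W/m
T_interface = T_inner − Q·ΣR(inner→interface) = 513 − 349×0.4617

T ≈ 352 K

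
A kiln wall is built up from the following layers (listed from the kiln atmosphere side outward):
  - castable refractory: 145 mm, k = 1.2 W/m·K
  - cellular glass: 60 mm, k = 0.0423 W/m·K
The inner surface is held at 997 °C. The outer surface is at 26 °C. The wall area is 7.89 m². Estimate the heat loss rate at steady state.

Q ≈ 4980 W

Using the resistance-network approach (series):
R_castable refractory = L/(kA) = 0.145/(1.2×7.89) = 0.01531 K/W
R_cellular glass = L/(kA) = 0.06/(0.0423×7.89) = 0.1798 K/W
R_total = 0.1951 K/W
Q = ΔT / R_total = 971 / 0.1951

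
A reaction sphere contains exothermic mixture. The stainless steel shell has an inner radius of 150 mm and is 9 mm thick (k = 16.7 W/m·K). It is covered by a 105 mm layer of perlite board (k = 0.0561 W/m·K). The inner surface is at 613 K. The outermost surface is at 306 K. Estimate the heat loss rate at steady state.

For a spherical shell R = (1/r₁ − 1/r₂)/(4πk); film R = 1/(h·4πr²). In series:
R_stainless steel shell = (1/0.15 − 1/0.159)/(4π×16.7) = 0.001798 K/W
R_perlite board = (1/0.159 − 1/0.264)/(4π×0.0561) = 3.548 K/W
R_total = 3.55 K/W
Q = ΔT/R_total = 307/3.55

Q ≈ 86.5 W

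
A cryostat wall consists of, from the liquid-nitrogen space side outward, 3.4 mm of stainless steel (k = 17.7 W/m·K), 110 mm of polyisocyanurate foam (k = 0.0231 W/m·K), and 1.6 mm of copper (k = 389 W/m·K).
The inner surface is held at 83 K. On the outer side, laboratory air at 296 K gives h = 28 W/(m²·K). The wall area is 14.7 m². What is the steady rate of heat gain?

Q ≈ 653 W

Treating each layer as a thermal resistance in series:
R_stainless steel = L/(kA) = 0.0034/(17.7×14.7) = 1.307×10^-5 K/W
R_polyisocyanurate foam = L/(kA) = 0.11/(0.0231×14.7) = 0.3239 K/W
R_copper = L/(kA) = 0.0016/(389×14.7) = 2.798×10^-7 K/W
R_outer film = 1/(h_o·A) = 1/(28×14.7) = 0.00243 K/W
R_total = 0.3264 K/W
Q = ΔT / R_total = 213 / 0.3264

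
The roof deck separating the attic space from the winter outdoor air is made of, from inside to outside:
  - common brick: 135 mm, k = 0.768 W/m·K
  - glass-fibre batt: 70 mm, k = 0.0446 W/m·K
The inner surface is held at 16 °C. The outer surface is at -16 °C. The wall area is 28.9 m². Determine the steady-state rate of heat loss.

Q ≈ 530 W

Treating each layer as a thermal resistance in series:
R_common brick = L/(kA) = 0.135/(0.768×28.9) = 0.006082 K/W
R_glass-fibre batt = L/(kA) = 0.07/(0.0446×28.9) = 0.05431 K/W
R_total = 0.06039 K/W
Q = ΔT / R_total = 32 / 0.06039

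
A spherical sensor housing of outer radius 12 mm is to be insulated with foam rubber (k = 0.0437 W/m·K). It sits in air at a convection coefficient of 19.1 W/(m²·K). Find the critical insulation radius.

r_cr ≈ 4.58 mm

For a sphere r_cr = 2k/h = 2×0.0437/19.1
r_cr = 4.58 mm; since the bare radius (12 mm) is above r_cr, any added insulation will reduce heat loss.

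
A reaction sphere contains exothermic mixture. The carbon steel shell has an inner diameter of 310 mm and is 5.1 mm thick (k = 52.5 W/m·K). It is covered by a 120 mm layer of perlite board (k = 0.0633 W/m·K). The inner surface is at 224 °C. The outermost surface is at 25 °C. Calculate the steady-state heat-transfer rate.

Q ≈ 59.1 W

Radial (spherical) resistances in series:
R_carbon steel shell = (1/0.155 − 1/0.1601)/(4π×52.5) = 3.115×10^-4 K/W
R_perlite board = (1/0.1601 − 1/0.2801)/(4π×0.0633) = 3.364 K/W
R_total = 3.364 K/W
Q = ΔT/R_total = 199/3.364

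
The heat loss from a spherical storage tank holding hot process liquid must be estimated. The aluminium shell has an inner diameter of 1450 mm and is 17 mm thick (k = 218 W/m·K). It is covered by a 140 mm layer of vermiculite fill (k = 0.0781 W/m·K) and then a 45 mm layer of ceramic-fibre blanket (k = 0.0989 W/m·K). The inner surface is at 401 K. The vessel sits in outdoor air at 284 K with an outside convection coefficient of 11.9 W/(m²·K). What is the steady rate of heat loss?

For a spherical shell R = (1/r₁ − 1/r₂)/(4πk); film R = 1/(h·4πr²). In series:
R_aluminium shell = (1/0.725 − 1/0.742)/(4π×218) = 1.154×10^-5 K/W
R_vermiculite fill = (1/0.742 − 1/0.882)/(4π×0.0781) = 0.218 K/W
R_ceramic-fibre blanket = (1/0.882 − 1/0.927)/(4π×0.0989) = 0.04429 K/W
R_outer film = 1/(h·4πr_o²) = 1/(11.9×4π×0.927²) = 0.007782 K/W
R_total = 0.27 K/W
Q = ΔT/R_total = 117/0.27

Q ≈ 433 W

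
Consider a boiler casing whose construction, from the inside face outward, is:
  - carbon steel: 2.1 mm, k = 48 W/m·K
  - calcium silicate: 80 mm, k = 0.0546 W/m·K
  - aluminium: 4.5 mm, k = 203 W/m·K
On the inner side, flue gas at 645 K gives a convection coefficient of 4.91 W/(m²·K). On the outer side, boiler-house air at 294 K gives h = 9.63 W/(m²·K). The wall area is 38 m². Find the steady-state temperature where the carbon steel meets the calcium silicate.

Treating each layer as a thermal resistance in series:
R_inner film = 1/(h_i·A) = 1/(4.91×38) = 0.00536 K/W
R_carbon steel = L/(kA) = 0.0021/(48×38) = 1.151×10^-6 K/W
R_calcium silicate = L/(kA) = 0.08/(0.0546×38) = 0.03856 K/W
R_aluminium = L/(kA) = 0.0045/(203×38) = 5.834×10^-7 K/W
R_outer film = 1/(h_o·A) = 1/(9.63×38) = 0.002733 K/W
R_total = 0.04665 K/W;  Q = ΔT/R_total = 351/0.04665 = 7524 W
T_interface = T_inner − Q·ΣR(inner→interface) = 645 − 7520×0.005361

T ≈ 605 K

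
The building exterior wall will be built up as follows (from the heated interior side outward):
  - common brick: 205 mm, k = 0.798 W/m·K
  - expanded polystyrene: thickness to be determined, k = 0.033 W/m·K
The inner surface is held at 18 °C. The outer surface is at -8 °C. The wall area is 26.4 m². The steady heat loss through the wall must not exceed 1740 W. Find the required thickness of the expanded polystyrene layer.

Treating each layer as a thermal resistance in series:
R_common brick = L/(kA) = 0.205/(0.798×26.4) = 0.009731 K/W
Sum of the known resistances R_other = 0.009731 K/W
Required total resistance R_tot = ΔT/Q_allow = 26/1740 = 0.01494 K/W
R_expanded polystyrene = R_tot − R_other = 0.005212 K/W
L = R·k·A = 0.005212×0.033×26.4

L ≈ 4.54 mm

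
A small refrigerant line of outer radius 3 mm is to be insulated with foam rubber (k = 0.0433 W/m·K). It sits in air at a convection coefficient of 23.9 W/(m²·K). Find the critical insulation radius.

For a cylinder r_cr = k/h = 0.0433/23.9
r_cr = 1.81 mm; since the bare radius (3 mm) is above r_cr, any added insulation will reduce heat loss.

r_cr ≈ 1.81 mm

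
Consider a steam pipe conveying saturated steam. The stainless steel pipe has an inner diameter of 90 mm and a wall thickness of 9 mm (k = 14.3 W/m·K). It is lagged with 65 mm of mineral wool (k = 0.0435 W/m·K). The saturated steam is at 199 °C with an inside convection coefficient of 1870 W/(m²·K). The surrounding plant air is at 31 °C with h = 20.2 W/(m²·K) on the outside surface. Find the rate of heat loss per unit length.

q′ ≈ 56.7 W/m

Treating each annulus and film as a series resistance:
R_inner film = 1/(h_i·2πr₁L) = 1/(1870×2π×0.045×1) = 0.001891 K/W
R_stainless steel pipe wall = ln(54/45)/(2π×14.3×1) = 0.002029 K/W
R_mineral wool = ln(119/54)/(2π×0.0435×1) = 2.891 K/W
R_outer film = 1/(h_o·2πr_oL) = 1/(20.2×2π×0.119×1) = 0.06621 K/W
R_total = 2.961 K/W
Q = ΔT/R_total = 168/2.961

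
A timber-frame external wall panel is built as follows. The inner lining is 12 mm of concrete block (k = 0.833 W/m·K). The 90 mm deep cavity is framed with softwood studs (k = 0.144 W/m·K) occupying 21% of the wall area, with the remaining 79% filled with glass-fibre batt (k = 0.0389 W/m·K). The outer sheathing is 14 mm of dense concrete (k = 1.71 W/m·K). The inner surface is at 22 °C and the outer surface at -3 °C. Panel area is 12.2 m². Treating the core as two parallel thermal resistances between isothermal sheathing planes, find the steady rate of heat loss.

Sheathing layers in series; stud and cavity paths in parallel between them.
R_inner = 0.012/(0.833×12.2) = 0.001181 K/W
R_stud  = 0.09/(0.144×0.21×12.2) = 0.244 K/W
R_cav   = 0.09/(0.0389×0.79×12.2) = 0.2401 K/W
1/R_core = 1/R_stud + 1/R_cav → R_core = 0.121 K/W
R_outer = 0.014/(1.71×12.2) = 6.711×10^-4 K/W
R_total = 0.1228 K/W
Q = ΔT/R_total = 25/0.1228

Q ≈ 204 W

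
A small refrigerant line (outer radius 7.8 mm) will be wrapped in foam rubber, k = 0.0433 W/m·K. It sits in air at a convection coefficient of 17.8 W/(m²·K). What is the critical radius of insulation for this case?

For a cylinder r_cr = k/h = 0.0433/17.8
r_cr = 2.43 mm; since the bare radius (7.8 mm) is above r_cr, any added insulation will reduce heat loss.

r_cr ≈ 2.43 mm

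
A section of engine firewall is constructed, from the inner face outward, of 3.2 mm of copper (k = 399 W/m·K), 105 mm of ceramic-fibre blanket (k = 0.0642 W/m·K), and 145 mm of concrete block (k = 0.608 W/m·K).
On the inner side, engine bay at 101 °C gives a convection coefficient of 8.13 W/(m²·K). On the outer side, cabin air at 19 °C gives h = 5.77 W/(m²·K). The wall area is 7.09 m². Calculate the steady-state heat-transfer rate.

Treating each layer as a thermal resistance in series:
R_inner film = 1/(h_i·A) = 1/(8.13×7.09) = 0.01735 K/W
R_copper = L/(kA) = 0.0032/(399×7.09) = 1.131×10^-6 K/W
R_ceramic-fibre blanket = L/(kA) = 0.105/(0.0642×7.09) = 0.2307 K/W
R_concrete block = L/(kA) = 0.145/(0.608×7.09) = 0.03364 K/W
R_outer film = 1/(h_o·A) = 1/(5.77×7.09) = 0.02444 K/W
R_total = 0.3061 K/W
Q = ΔT / R_total = 82 / 0.3061

Q ≈ 268 W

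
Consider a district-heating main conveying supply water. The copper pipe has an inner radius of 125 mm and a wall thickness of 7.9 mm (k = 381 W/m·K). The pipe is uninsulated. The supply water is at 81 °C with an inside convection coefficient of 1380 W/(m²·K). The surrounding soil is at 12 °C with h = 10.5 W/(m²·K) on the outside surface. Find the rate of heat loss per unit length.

For a radial system each layer contributes R = ln(r_out/r_in)/(2πkL); films add R = 1/(hA).
R_inner film = 1/(h_i·2πr₁L) = 1/(1380×2π×0.125×1) = 9.226×10^-4 K/W
R_copper pipe wall = ln(132.9/125)/(2π×381×1) = 2.56×10^-5 K/W
R_outer film = 1/(h_o·2πr_oL) = 1/(10.5×2π×0.1329×1) = 0.1141 K/W
R_total = 0.115 K/W
Q = ΔT/R_total = 69/0.115

q′ ≈ 600 W/m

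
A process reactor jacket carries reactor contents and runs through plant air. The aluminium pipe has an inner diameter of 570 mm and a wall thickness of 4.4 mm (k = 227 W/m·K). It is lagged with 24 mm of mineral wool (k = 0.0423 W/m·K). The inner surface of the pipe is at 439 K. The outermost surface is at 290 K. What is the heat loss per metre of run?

For a radial system each layer contributes R = ln(r_out/r_in)/(2πkL); films add R = 1/(hA).
R_aluminium pipe wall = ln(289.4/285)/(2π×227×1) = 1.074×10^-5 K/W
R_mineral wool = ln(313.4/289.4)/(2π×0.0423×1) = 0.2998 K/W
R_total = 0.2998 K/W
Q = ΔT/R_total = 149/0.2998

q′ ≈ 497 W/m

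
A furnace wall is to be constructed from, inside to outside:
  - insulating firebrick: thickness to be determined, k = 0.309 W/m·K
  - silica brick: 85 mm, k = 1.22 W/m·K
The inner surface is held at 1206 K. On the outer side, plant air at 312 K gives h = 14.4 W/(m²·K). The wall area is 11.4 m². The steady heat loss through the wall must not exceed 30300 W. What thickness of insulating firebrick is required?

Using the resistance-network approach (series):
R_silica brick = L/(kA) = 0.085/(1.22×11.4) = 0.006112 K/W
R_outer film = 1/(h_o·A) = 1/(14.4×11.4) = 0.006092 K/W
Sum of the known resistances R_other = 0.0122 K/W
Required total resistance R_tot = ΔT/Q_allow = 894/30300 = 0.0295 K/W
R_insulating firebrick = R_tot − R_other = 0.0173 K/W
L = R·k·A = 0.0173×0.309×11.4

L ≈ 60.9 mm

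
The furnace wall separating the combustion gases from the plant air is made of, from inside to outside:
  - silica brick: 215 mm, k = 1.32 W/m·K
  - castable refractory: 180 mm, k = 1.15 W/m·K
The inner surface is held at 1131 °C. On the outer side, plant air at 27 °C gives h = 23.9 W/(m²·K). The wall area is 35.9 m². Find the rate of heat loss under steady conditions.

Q ≈ 110000 W

Series thermal resistances:
R_silica brick = L/(kA) = 0.215/(1.32×35.9) = 0.004537 K/W
R_castable refractory = L/(kA) = 0.18/(1.15×35.9) = 0.00436 K/W
R_outer film = 1/(h_o·A) = 1/(23.9×35.9) = 0.001165 K/W
R_total = 0.01006 K/W
Q = ΔT / R_total = 1104 / 0.01006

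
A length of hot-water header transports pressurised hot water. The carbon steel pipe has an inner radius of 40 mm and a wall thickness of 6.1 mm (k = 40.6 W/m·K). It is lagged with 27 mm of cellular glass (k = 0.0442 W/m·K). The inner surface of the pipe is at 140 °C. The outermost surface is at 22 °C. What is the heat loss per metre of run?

Treating each annulus and film as a series resistance:
R_carbon steel pipe wall = ln(46.1/40)/(2π×40.6×1) = 5.564×10^-4 K/W
R_cellular glass = ln(73.1/46.1)/(2π×0.0442×1) = 1.66 K/W
R_total = 1.661 K/W
Q = ΔT/R_total = 118/1.661

q′ ≈ 71.1 W/m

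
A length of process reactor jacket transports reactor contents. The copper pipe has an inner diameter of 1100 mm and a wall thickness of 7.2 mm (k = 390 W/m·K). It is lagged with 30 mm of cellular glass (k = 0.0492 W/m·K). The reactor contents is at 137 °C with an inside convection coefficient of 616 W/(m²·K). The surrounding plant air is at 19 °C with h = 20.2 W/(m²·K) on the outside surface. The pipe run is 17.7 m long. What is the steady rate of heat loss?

Radial resistances (cylindrical: R_cond = ln(r_o/r_i)/(2πkL), R_conv = 1/(h·2πrL)):
R_inner film = 1/(h_i·2πr₁L) = 1/(616×2π×0.55×17.7) = 2.654×10^-5 K/W
R_copper pipe wall = ln(557.2/550)/(2π×390×17.7) = 2.999×10^-7 K/W
R_cellular glass = ln(587.2/557.2)/(2π×0.0492×17.7) = 0.009584 K/W
R_outer film = 1/(h_o·2πr_oL) = 1/(20.2×2π×0.5872×17.7) = 7.581×10^-4 K/W
R_total = 0.01037 K/W
Q = ΔT/R_total = 118/0.01037

Q ≈ 11400 W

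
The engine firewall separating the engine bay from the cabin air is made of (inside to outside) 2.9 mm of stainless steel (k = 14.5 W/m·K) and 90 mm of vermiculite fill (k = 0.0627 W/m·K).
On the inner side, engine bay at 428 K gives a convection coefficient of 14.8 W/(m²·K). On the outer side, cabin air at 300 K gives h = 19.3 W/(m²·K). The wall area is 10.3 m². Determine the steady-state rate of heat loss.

Using the resistance-network approach (series):
R_inner film = 1/(h_i·A) = 1/(14.8×10.3) = 0.00656 K/W
R_stainless steel = L/(kA) = 0.0029/(14.5×10.3) = 1.942×10^-5 K/W
R_vermiculite fill = L/(kA) = 0.09/(0.0627×10.3) = 0.1394 K/W
R_outer film = 1/(h_o·A) = 1/(19.3×10.3) = 0.00503 K/W
R_total = 0.151 K/W
Q = ΔT / R_total = 128 / 0.151

Q ≈ 848 W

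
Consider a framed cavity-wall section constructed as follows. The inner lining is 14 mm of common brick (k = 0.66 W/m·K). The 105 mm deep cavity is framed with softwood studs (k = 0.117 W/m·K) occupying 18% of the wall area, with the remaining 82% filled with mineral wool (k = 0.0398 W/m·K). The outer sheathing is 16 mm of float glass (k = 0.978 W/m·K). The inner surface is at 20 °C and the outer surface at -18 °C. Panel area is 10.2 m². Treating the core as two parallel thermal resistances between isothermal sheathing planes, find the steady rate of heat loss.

Q ≈ 194 W

Sheathing layers in series; stud and cavity paths in parallel between them.
R_inner = 0.014/(0.66×10.2) = 0.00208 K/W
R_stud  = 0.105/(0.117×0.18×10.2) = 0.4888 K/W
R_cav   = 0.105/(0.0398×0.82×10.2) = 0.3154 K/W
1/R_core = 1/R_stud + 1/R_cav → R_core = 0.1917 K/W
R_outer = 0.016/(0.978×10.2) = 0.001604 K/W
R_total = 0.1954 K/W
Q = ΔT/R_total = 38/0.1954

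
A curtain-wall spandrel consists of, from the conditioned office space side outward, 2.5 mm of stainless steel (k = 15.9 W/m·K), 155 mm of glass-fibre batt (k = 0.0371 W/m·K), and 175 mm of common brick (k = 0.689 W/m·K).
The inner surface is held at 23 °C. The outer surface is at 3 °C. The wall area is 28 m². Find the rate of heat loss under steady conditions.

Q ≈ 126 W

Thermal resistances in series:
R_stainless steel = L/(kA) = 0.0025/(15.9×28) = 5.615×10^-6 K/W
R_glass-fibre batt = L/(kA) = 0.155/(0.0371×28) = 0.1492 K/W
R_common brick = L/(kA) = 0.175/(0.689×28) = 0.009071 K/W
R_total = 0.1583 K/W
Q = ΔT / R_total = 20 / 0.1583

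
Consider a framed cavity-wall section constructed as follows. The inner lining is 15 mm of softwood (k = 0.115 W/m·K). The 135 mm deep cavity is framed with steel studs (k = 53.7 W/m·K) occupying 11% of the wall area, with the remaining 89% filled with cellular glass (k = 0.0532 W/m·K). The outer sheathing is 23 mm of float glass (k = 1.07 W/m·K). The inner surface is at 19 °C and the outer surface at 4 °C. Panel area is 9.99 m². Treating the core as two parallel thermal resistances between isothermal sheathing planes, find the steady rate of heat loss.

Sheathing layers in series; stud and cavity paths in parallel between them.
R_inner = 0.015/(0.115×9.99) = 0.01306 K/W
R_stud  = 0.135/(53.7×0.11×9.99) = 0.002288 K/W
R_cav   = 0.135/(0.0532×0.89×9.99) = 0.2854 K/W
1/R_core = 1/R_stud + 1/R_cav → R_core = 0.00227 K/W
R_outer = 0.023/(1.07×9.99) = 0.002152 K/W
R_total = 0.01748 K/W
Q = ΔT/R_total = 15/0.01748

Q ≈ 858 W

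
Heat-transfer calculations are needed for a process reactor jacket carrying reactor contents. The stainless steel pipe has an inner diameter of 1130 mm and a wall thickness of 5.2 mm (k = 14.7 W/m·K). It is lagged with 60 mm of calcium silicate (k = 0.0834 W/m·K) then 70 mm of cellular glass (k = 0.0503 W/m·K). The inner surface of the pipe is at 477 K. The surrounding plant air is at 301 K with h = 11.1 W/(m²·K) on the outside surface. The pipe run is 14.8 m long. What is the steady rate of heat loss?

Cylindrical conduction, so R = ln(r₂/r₁)/(2πkL) per layer, in series:
R_stainless steel pipe wall = ln(570.2/565)/(2π×14.7×14.8) = 6.702×10^-6 K/W
R_calcium silicate = ln(630.2/570.2)/(2π×0.0834×14.8) = 0.0129 K/W
R_cellular glass = ln(700.2/630.2)/(2π×0.0503×14.8) = 0.02252 K/W
R_outer film = 1/(h_o·2πr_oL) = 1/(11.1×2π×0.7002×14.8) = 0.001384 K/W
R_total = 0.03681 K/W
Q = ΔT/R_total = 176/0.03681

Q ≈ 4780 W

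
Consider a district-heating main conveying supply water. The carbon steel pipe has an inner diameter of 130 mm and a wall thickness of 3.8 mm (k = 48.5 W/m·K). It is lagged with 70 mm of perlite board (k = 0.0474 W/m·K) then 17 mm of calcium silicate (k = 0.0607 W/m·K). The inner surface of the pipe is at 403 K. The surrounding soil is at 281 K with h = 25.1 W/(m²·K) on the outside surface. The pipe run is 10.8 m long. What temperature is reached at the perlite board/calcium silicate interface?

T ≈ 297 K

Per-layer cylindrical resistances, series-summed:
R_carbon steel pipe wall = ln(68.8/65)/(2π×48.5×10.8) = 1.726×10^-5 K/W
R_perlite board = ln(138.8/68.8)/(2π×0.0474×10.8) = 0.2182 K/W
R_calcium silicate = ln(155.8/138.8)/(2π×0.0607×10.8) = 0.02805 K/W
R_outer film = 1/(h_o·2πr_oL) = 1/(25.1×2π×0.1558×10.8) = 0.003768 K/W
R_total = 0.25 K/W
Q = ΔT/R_total = 122/0.25
Q = 488 W
T_interface = T_inner − Q·ΣR(inner→interface) = 403 − 488×0.2182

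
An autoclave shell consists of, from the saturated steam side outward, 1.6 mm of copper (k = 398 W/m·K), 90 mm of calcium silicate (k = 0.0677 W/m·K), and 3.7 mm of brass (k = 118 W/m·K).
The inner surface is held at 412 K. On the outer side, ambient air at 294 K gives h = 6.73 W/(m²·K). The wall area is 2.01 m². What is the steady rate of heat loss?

Thermal resistances in series:
R_copper = L/(kA) = 0.0016/(398×2.01) = 2×10^-6 K/W
R_calcium silicate = L/(kA) = 0.09/(0.0677×2.01) = 0.6614 K/W
R_brass = L/(kA) = 0.0037/(118×2.01) = 1.56×10^-5 K/W
R_outer film = 1/(h_o·A) = 1/(6.73×2.01) = 0.07392 K/W
R_total = 0.7353 K/W
Q = ΔT / R_total = 118 / 0.7353

Q ≈ 160 W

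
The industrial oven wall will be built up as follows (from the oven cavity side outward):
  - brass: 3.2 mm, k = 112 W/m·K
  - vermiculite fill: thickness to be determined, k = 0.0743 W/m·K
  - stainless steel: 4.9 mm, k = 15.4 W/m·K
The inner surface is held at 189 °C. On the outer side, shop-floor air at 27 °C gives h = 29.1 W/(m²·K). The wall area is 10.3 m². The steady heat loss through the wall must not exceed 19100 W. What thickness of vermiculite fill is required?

Series thermal resistances:
R_brass = L/(kA) = 0.0032/(112×10.3) = 2.774×10^-6 K/W
R_stainless steel = L/(kA) = 0.0049/(15.4×10.3) = 3.089×10^-5 K/W
R_outer film = 1/(h_o·A) = 1/(29.1×10.3) = 0.003336 K/W
Sum of the known resistances R_other = 0.00337 K/W
Required total resistance R_tot = ΔT/Q_allow = 162/19100 = 0.008482 K/W
R_vermiculite fill = R_tot − R_other = 0.005112 K/W
L = R·k·A = 0.005112×0.0743×10.3

L ≈ 3.91 mm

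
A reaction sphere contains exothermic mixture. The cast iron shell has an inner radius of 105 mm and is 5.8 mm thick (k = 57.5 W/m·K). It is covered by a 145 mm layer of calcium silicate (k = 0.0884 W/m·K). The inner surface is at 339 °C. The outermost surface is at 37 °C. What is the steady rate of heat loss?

Radial (spherical) resistances in series:
R_cast iron shell = (1/0.105 − 1/0.1108)/(4π×57.5) = 6.9×10^-4 K/W
R_calcium silicate = (1/0.1108 − 1/0.2558)/(4π×0.0884) = 4.605 K/W
R_total = 4.606 K/W
Q = ΔT/R_total = 302/4.606

Q ≈ 65.6 W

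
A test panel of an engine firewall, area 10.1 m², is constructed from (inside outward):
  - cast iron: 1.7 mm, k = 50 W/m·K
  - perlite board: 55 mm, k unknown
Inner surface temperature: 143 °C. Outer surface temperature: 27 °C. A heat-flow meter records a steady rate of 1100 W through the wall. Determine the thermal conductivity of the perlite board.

Model the wall as resistances in series:
R_cast iron = L/(kA) = 0.0017/(50×10.1) = 3.366×10^-6 K/W
Sum of known resistances R_other = 3.366×10^-6 K/W
Total R = ΔT/Q = 116/1100 = 0.1055 K/W
R_perlite board = R_total − R_other = 0.1055 K/W
k = L/(R·A) = 0.055/(0.1055×10.1)

k ≈ 0.0516 W/(m·K)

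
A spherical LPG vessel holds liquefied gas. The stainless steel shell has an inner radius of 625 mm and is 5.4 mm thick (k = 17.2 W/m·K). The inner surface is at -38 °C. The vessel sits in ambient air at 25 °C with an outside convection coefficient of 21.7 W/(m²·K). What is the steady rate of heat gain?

Each spherical layer contributes R = (1/r_i − 1/r_o)/(4πk):
R_stainless steel shell = (1/0.625 − 1/0.6304)/(4π×17.2) = 6.341×10^-5 K/W
R_outer film = 1/(h·4πr_o²) = 1/(21.7×4π×0.6304²) = 0.009228 K/W
R_total = 0.009291 K/W
Q = ΔT/R_total = 63/0.009291

Q ≈ 6780 W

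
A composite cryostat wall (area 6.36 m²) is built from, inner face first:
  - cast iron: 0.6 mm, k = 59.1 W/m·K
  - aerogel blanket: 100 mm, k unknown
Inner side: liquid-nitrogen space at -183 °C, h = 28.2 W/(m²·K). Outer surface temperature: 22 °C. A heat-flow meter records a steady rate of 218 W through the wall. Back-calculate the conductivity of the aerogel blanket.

k ≈ 0.0168 W/(m·K)

Model the wall as resistances in series:
R_inner film = 1/(h_i·A) = 1/(28.2×6.36) = 0.005576 K/W
R_cast iron = L/(kA) = 0.0006/(59.1×6.36) = 1.596×10^-6 K/W
Sum of known resistances R_other = 0.005577 K/W
Total R = ΔT/Q = 205/218 = 0.9404 K/W
R_aerogel blanket = R_total − R_other = 0.9348 K/W
k = L/(R·A) = 0.1/(0.9348×6.36)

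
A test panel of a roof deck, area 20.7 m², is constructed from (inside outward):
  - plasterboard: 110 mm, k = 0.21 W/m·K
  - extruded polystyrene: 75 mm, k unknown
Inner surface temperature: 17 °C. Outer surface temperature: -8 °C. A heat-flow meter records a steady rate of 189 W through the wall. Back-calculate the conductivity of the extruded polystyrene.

Using the resistance-network approach (series):
R_plasterboard = L/(kA) = 0.11/(0.21×20.7) = 0.0253 K/W
Sum of known resistances R_other = 0.0253 K/W
Total R = ΔT/Q = 25/189 = 0.1323 K/W
R_extruded polystyrene = R_total − R_other = 0.107 K/W
k = L/(R·A) = 0.075/(0.107×20.7)

k ≈ 0.0339 W/(m·K)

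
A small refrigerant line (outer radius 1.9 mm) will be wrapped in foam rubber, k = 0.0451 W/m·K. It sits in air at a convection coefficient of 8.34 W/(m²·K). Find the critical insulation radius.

r_cr ≈ 5.41 mm

For a cylinder r_cr = k/h = 0.0451/8.34
r_cr = 5.41 mm; since the bare radius (1.9 mm) is below r_cr, adding a thin layer of insulation will *increase* heat loss.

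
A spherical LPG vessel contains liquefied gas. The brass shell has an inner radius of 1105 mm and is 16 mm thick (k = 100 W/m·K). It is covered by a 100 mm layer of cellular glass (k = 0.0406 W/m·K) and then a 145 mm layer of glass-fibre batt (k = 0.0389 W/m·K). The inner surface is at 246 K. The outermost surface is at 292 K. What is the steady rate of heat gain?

Each spherical layer contributes R = (1/r_i − 1/r_o)/(4πk):
R_brass shell = (1/1.105 − 1/1.121)/(4π×100) = 1.028×10^-5 K/W
R_cellular glass = (1/1.121 − 1/1.221)/(4π×0.0406) = 0.1432 K/W
R_glass-fibre batt = (1/1.221 − 1/1.366)/(4π×0.0389) = 0.1778 K/W
R_total = 0.3211 K/W
Q = ΔT/R_total = 46/0.3211

Q ≈ 143 W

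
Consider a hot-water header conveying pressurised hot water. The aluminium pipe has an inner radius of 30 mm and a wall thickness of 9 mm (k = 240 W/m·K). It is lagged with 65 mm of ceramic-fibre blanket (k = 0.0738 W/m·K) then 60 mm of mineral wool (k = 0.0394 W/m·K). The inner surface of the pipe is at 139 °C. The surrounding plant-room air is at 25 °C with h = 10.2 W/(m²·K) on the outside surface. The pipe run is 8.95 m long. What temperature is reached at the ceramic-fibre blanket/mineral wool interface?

T ≈ 79.5 °C

Treating each annulus and film as a series resistance:
R_aluminium pipe wall = ln(39/30)/(2π×240×8.95) = 1.944×10^-5 K/W
R_ceramic-fibre blanket = ln(104/39)/(2π×0.0738×8.95) = 0.2363 K/W
R_mineral wool = ln(164/104)/(2π×0.0394×8.95) = 0.2056 K/W
R_outer film = 1/(h_o·2πr_oL) = 1/(10.2×2π×0.164×8.95) = 0.01063 K/W
R_total = 0.4526 K/W
Q = ΔT/R_total = 114/0.4526
Q = 252 W
T_interface = T_inner − Q·ΣR(inner→interface) = 139 − 252×0.2364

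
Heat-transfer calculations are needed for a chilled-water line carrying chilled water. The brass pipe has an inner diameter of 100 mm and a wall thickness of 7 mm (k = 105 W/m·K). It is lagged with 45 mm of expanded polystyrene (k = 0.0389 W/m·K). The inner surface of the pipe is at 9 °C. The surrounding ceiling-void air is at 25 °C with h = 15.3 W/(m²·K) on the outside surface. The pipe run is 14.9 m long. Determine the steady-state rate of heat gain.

Q ≈ 96 W

For a radial system each layer contributes R = ln(r_out/r_in)/(2πkL); films add R = 1/(hA).
R_brass pipe wall = ln(57/50)/(2π×105×14.9) = 1.333×10^-5 K/W
R_expanded polystyrene = ln(102/57)/(2π×0.0389×14.9) = 0.1598 K/W
R_outer film = 1/(h_o·2πr_oL) = 1/(15.3×2π×0.102×14.9) = 0.006845 K/W
R_total = 0.1666 K/W
Q = ΔT/R_total = 16/0.1666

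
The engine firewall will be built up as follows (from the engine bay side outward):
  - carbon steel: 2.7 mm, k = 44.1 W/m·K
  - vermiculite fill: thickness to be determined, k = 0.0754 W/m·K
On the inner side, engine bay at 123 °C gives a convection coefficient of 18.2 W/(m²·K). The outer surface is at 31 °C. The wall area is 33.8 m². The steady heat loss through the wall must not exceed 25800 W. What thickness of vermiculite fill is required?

Treating each layer as a thermal resistance in series:
R_inner film = 1/(h_i·A) = 1/(18.2×33.8) = 0.001626 K/W
R_carbon steel = L/(kA) = 0.0027/(44.1×33.8) = 1.811×10^-6 K/W
Sum of the known resistances R_other = 0.001627 K/W
Required total resistance R_tot = ΔT/Q_allow = 92/25800 = 0.003566 K/W
R_vermiculite fill = R_tot − R_other = 0.001938 K/W
L = R·k·A = 0.001938×0.0754×33.8

L ≈ 4.94 mm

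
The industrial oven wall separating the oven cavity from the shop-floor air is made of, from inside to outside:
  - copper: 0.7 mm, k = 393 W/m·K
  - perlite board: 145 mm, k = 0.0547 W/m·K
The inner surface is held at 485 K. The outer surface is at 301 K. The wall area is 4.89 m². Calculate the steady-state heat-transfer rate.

Q ≈ 339 W

Using the resistance-network approach (series):
R_copper = L/(kA) = 0.0007/(393×4.89) = 3.642×10^-7 K/W
R_perlite board = L/(kA) = 0.145/(0.0547×4.89) = 0.5421 K/W
R_total = 0.5421 K/W
Q = ΔT / R_total = 184 / 0.5421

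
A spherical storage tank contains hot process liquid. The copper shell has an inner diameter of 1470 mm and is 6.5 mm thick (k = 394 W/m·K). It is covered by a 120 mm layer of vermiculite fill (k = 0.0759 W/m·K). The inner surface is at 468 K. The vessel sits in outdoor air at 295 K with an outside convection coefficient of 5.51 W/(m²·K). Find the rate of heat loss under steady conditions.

Q ≈ 799 W

Radial (spherical) resistances in series:
R_copper shell = (1/0.735 − 1/0.7415)/(4π×394) = 2.409×10^-6 K/W
R_vermiculite fill = (1/0.7415 − 1/0.8615)/(4π×0.0759) = 0.197 K/W
R_outer film = 1/(h·4πr_o²) = 1/(5.51×4π×0.8615²) = 0.01946 K/W
R_total = 0.2164 K/W
Q = ΔT/R_total = 173/0.2164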